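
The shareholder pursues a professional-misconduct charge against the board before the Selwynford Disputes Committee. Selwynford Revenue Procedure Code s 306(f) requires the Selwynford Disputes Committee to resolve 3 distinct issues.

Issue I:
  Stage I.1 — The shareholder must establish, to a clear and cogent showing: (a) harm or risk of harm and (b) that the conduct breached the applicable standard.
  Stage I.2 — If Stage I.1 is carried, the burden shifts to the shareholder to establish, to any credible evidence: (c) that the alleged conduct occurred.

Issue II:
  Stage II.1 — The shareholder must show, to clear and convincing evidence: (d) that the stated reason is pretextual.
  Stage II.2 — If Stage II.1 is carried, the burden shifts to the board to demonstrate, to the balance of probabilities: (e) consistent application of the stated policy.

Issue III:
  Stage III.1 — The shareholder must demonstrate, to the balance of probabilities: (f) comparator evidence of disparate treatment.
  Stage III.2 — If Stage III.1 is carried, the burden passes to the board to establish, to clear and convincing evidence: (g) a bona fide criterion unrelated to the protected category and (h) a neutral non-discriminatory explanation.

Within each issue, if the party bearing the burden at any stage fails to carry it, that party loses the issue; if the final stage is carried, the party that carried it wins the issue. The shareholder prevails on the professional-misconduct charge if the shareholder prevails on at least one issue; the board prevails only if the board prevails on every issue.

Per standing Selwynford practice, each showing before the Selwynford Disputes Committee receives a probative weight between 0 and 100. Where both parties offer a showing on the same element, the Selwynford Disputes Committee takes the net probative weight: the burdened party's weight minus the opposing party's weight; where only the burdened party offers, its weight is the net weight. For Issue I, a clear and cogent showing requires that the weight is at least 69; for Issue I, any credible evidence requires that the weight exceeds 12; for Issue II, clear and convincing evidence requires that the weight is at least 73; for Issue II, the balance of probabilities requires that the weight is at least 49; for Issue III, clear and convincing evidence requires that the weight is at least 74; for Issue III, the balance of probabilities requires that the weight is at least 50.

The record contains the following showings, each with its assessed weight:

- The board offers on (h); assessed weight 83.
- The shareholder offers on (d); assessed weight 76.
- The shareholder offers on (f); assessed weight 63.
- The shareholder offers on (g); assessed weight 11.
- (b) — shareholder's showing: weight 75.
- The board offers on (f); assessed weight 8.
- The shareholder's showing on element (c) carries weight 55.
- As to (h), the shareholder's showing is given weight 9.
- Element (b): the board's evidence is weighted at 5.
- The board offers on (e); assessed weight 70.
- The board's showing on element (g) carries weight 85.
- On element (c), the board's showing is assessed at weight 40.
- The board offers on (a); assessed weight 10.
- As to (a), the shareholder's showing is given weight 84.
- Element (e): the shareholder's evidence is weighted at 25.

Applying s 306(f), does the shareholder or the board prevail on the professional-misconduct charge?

shareholder

— Issue I —
Stage I.1 — burden on shareholder; standard: a clear and cogent showing (weight is at least 69).
    (a): 84 − 10 = 74 ≥ 69 [met]
    (b): 75 − 5 = 70 ≥ 69 [met]
  Stage I.1 carried; the burden remains with the shareholder.
Stage I.2 — burden on shareholder; standard: any credible evidence (weight exceeds 12).
    (c): 55 − 40 = 15 > 12 [met]
  All elements met at the final stage.
Every stage carried; the shareholder prevails on this issue.
— Issue II —
Stage II.1 (shareholder, clear and convincing evidence, weight is at least 73): (d) 76 ≥ 73 — meets.
  The shareholder carries Stage II.1; the board now bears the burden.
Stage II.2 (board, the balance of probabilities, weight is at least 49): (e) net 70−25=45 < 49 — fails.
  Not every element is met, so the board fails to carry Stage II.2.
So the shareholder prevails on this issue.
— Issue III —
Stage III.1 (shareholder, the balance of probabilities, weight is at least 50): (f) net 63−8=55 ≥ 50 — meets.
  The shareholder carries Stage III.1; the board now bears the burden.
Stage III.2 (board, clear and convincing evidence, weight is at least 74): (g) net 85−11=74 ≥ 74 — meets; (h) net 83−9=74 ≥ 74 — meets.
  All elements met at the final stage.
All stages carried — the board prevails on this issue.
Per-issue: Issue I → shareholder; Issue II → shareholder; Issue III → board. The shareholder must prevail on at least one issue; overall, the shareholder prevails.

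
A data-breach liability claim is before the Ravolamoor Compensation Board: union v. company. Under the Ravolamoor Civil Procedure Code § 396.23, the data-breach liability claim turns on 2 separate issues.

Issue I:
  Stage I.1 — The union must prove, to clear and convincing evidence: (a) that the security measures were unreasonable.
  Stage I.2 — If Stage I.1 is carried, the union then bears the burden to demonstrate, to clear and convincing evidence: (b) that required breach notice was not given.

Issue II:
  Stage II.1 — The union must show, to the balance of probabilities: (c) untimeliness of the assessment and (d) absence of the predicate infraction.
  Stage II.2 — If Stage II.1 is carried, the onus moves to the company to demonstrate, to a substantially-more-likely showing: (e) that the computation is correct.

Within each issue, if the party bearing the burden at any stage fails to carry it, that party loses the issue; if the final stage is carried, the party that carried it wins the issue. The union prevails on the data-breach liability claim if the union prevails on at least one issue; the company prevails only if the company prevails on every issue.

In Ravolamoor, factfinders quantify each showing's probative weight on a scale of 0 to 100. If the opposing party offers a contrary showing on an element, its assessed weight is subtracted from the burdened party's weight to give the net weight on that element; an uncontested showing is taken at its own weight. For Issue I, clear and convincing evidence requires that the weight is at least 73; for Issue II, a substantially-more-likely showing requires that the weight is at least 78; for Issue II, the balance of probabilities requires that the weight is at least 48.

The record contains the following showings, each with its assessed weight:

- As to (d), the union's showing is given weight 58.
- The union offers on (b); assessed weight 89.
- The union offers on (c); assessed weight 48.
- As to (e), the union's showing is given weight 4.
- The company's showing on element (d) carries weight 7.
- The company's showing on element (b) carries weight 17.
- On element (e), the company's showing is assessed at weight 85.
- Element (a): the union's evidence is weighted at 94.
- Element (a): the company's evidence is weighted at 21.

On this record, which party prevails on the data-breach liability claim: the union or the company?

company

— Issue I —
At Stage I.1 the union must meet clear and convincing evidence (weight is at least 73): on (a) the weight is 94 less the opposing 21 gives net 73, which does reach 73, so (a) meets the standard.
  Stage I.1 is satisfied; the union continues to bear the burden.
At Stage I.2 the union must meet clear and convincing evidence (weight is at least 73): on (b) the weight is 89 less the opposing 17 gives net 72, which does not reach 73, so (b) does not meet the standard.
  The union does not carry Stage I.2.
The analysis ends at Stage I.2; the company prevails on this issue.
— Issue II —
Stage II.1 — burden on union; standard: the balance of probabilities (weight is at least 48).
    (c): 48 ≥ 48 [met]
    (d): 58 − 7 = 51 ≥ 48 [met]
  Stage II.1 is satisfied; the onus moves to the company.
Stage II.2 — burden on company; standard: a substantially-more-likely showing (weight is at least 78).
    (e): 85 − 4 = 81 ≥ 78 [met]
  The company carries the last stage.
With every stage satisfied, the company prevails on this issue.
Per-issue: Issue I → company; Issue II → company. The union must prevail on at least one issue; overall, the company prevails.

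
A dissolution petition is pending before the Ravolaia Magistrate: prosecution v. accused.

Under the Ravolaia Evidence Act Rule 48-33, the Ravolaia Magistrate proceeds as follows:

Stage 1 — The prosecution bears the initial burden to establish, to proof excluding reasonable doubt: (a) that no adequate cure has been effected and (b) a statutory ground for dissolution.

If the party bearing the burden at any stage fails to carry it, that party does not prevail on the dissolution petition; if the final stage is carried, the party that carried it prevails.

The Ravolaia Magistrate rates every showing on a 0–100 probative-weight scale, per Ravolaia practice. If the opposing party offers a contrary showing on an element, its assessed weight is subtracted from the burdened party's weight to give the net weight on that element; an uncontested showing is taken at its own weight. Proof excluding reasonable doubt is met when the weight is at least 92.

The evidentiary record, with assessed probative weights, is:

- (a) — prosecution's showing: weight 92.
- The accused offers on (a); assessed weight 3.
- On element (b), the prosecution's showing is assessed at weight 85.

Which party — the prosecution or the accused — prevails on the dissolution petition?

At Stage 1 the prosecution must meet proof excluding reasonable doubt (weight is at least 92): on (a) the weight is 92 less the opposing 3 gives net 89, which does not reach 92, so (a) does not meet the standard; on (b) the weight is 85, < 92, so (b) does not meet the standard.
  Not every element is met, so the prosecution fails to carry Stage 1.
So the accused prevails.

accused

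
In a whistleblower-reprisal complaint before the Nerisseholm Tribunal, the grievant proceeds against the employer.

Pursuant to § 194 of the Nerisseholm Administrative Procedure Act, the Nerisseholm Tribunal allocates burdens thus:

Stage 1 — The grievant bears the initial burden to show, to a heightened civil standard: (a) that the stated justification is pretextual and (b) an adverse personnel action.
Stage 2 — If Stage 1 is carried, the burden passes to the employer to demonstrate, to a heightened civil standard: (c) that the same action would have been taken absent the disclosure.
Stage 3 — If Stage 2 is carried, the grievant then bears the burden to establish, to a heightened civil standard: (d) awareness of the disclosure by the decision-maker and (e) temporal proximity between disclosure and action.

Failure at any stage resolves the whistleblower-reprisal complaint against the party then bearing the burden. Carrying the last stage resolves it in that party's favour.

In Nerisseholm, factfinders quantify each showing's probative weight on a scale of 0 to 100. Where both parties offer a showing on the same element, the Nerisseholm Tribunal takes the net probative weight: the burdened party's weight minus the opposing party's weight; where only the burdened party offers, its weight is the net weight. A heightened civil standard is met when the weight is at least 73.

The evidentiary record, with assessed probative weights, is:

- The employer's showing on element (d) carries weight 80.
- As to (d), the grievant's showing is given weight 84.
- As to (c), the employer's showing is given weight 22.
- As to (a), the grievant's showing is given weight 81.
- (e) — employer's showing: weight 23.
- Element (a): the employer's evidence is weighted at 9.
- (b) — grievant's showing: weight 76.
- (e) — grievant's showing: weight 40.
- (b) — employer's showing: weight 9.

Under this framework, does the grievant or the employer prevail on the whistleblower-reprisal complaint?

employer

Stage 1 (grievant, a heightened civil standard, weight is at least 73): (a) net 81−9=72 < 73 — fails; (b) net 76−9=67 < 73 — fails.
  The grievant does not carry Stage 1.
So the employer prevails.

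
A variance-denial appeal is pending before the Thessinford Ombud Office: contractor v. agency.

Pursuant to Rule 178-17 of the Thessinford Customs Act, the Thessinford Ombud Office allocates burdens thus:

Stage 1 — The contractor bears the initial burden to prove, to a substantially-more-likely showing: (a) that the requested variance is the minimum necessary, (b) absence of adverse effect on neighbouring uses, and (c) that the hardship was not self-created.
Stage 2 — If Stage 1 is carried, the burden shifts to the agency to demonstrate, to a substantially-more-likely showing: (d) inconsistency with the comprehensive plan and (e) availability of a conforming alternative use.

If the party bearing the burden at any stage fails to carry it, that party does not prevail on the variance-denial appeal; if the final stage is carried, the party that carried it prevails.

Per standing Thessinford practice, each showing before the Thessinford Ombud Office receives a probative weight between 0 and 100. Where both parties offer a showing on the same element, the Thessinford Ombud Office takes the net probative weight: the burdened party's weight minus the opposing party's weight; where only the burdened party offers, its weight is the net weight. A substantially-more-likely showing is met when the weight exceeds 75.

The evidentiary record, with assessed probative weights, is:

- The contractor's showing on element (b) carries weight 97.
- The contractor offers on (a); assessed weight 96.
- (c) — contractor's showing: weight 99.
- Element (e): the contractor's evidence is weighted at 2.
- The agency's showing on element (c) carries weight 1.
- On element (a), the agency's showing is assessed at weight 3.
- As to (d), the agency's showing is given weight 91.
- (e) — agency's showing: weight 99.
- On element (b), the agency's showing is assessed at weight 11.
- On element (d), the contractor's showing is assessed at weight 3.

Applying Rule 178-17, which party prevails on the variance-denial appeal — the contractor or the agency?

agency

Stage 1 — burden on contractor; standard: a substantially-more-likely showing (weight exceeds 75).
    (a): 96 − 3 = 93 > 75 [met]
    (b): 97 − 11 = 86 > 75 [met]
    (c): 99 − 1 = 98 > 75 [met]
  Stage 1 is satisfied; the onus moves to the agency.
Stage 2 — burden on agency; standard: a substantially-more-likely showing (weight exceeds 75).
    (d): 91 − 3 = 88 > 75 [met]
    (e): 99 − 2 = 97 > 75 [met]
  The agency carries the last stage.
Every stage carried; the agency prevails.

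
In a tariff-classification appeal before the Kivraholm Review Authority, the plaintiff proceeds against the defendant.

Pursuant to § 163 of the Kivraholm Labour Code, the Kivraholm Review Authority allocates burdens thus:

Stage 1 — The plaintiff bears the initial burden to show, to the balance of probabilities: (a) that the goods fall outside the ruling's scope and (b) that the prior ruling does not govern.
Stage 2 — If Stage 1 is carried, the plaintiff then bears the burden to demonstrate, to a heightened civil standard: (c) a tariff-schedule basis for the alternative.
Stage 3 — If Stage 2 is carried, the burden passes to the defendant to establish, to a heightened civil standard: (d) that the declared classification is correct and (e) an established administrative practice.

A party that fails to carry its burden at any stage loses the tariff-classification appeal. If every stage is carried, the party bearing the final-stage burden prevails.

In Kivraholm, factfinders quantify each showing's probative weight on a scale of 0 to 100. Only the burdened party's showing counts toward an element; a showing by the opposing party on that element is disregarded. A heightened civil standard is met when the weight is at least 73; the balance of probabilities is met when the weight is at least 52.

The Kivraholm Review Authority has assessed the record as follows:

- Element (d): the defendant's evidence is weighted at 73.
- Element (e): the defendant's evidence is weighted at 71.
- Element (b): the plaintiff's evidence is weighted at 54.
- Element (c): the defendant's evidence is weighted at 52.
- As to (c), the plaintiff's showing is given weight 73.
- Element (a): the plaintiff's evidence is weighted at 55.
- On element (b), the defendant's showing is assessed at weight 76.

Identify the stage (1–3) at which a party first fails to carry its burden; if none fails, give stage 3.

Stage 1 — burden on plaintiff; standard: the balance of probabilities (weight is at least 52).
    (a): 55 ≥ 52 [met]
    (b): 54 (defendant's 76 disregarded) ≥ 52 [met]
  Stage 1 is satisfied; the plaintiff continues to bear the burden.
Stage 2 — burden on plaintiff; standard: a heightened civil standard (weight is at least 73).
    (c): 73 (defendant's 52 disregarded) ≥ 73 [met]
  The plaintiff carries Stage 2; the defendant now bears the burden.
Stage 3 — burden on defendant; standard: a heightened civil standard (weight is at least 73).
    (d): 73 ≥ 73 [met]
    (e): 71 < 73 [not met]
  Stage 3 not carried; the defendant fails its burden.
The analysis ends at Stage 3; the plaintiff prevails.

stage 3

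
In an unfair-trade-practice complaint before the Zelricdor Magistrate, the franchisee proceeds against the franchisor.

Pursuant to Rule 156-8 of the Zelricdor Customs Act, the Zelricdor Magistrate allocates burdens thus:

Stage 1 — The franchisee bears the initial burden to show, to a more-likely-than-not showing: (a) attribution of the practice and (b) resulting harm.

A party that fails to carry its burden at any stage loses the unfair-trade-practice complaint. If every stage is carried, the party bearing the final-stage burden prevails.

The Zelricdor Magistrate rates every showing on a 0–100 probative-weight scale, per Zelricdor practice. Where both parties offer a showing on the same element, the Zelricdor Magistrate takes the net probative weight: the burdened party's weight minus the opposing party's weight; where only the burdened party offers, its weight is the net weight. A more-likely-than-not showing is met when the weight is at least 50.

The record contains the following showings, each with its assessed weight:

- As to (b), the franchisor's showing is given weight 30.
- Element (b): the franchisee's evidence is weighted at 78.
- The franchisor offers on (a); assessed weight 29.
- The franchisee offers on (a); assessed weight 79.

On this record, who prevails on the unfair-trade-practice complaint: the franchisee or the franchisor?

franchisor

Stage 1 (franchisee, a more-likely-than-not showing, weight is at least 50): (a) net 79−29=50 ≥ 50 — meets; (b) net 78−30=48 < 50 — fails.
  The franchisee does not carry Stage 1.
The franchisor prevails.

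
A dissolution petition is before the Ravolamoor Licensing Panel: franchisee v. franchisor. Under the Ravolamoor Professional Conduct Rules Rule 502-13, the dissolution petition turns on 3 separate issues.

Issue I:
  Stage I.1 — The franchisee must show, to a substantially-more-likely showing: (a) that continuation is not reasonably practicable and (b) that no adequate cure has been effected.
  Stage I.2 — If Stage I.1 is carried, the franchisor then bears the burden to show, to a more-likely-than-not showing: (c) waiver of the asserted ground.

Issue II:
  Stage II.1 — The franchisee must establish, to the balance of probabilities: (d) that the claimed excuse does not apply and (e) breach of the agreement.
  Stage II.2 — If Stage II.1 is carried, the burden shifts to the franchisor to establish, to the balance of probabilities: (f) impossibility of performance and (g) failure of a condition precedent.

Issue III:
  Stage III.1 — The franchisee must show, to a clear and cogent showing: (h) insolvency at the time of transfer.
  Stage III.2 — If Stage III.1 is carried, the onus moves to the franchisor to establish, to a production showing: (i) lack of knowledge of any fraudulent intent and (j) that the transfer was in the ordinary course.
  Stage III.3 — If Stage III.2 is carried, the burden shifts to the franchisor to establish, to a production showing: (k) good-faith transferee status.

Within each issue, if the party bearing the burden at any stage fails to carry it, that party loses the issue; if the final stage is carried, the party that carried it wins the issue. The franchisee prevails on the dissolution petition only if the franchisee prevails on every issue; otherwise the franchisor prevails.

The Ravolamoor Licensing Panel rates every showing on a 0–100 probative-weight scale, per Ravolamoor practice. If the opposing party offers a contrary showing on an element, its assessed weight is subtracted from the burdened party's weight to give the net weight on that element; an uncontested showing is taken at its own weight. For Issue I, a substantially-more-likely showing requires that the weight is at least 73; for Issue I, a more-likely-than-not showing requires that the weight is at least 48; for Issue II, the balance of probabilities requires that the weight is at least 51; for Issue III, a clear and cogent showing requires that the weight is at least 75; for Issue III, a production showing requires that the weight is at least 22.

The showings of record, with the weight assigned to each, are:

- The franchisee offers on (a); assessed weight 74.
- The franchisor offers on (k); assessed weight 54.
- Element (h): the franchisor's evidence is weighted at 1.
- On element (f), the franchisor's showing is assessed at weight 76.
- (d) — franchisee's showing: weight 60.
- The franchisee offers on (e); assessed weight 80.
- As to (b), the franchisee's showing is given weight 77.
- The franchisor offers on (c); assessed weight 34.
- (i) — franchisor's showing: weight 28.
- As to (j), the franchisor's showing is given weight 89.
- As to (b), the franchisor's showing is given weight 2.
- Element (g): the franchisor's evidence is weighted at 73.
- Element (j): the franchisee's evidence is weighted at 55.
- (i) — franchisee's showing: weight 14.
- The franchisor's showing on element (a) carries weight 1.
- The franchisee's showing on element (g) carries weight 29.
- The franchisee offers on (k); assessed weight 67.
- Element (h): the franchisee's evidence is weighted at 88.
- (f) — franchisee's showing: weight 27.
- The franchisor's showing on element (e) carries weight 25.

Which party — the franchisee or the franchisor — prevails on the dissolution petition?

— Issue I —
At Stage I.1 the franchisee must meet a substantially-more-likely showing (weight is at least 73): on (a) the weight is 74 less the opposing 1 gives net 73, which does reach 73, so (a) meets the standard; on (b) the weight is 77 less the opposing 2 gives net 75, which does reach 73, so (b) meets the standard.
  The franchisee carries Stage I.1; the franchisor now bears the burden.
At Stage I.2 the franchisor must meet a more-likely-than-not showing (weight is at least 48): on (c) the weight is 34, which does not reach 48, so (c) does not meet the standard.
  Stage I.2 not carried; the franchisor fails its burden.
The franchisee prevails on this issue.
— Issue II —
At Stage II.1 the franchisee must meet the balance of probabilities (weight is at least 51): on (d) the weight is 60, which does reach 51, so (d) meets the standard; on (e) the weight is 80 less the opposing 25 gives net 55, which does reach 51, so (e) meets the standard.
  All elements met. The burden passes to the franchisor.
At Stage II.2 the franchisor must meet the balance of probabilities (weight is at least 51): on (f) the weight is 76 less the opposing 27 gives net 49, which does not reach 51, so (f) does not meet the standard; on (g) the weight is 73 less the opposing 29 gives net 44, < 51, so (g) does not meet the standard.
  The franchisor does not carry Stage II.2.
The analysis ends at Stage II.2; the franchisee prevails on this issue.
— Issue III —
Stage III.1 — burden on franchisee; standard: a clear and cogent showing (weight is at least 75).
    (h): 88 − 1 = 87 ≥ 75 [met]
  Stage III.1 is satisfied; the onus moves to the franchisor.
Stage III.2 — burden on franchisor; standard: a production showing (weight is at least 22).
    (i): 28 − 14 = 14 < 22 [not met]
    (j): 89 − 55 = 34 ≥ 22 [met]
  Stage III.2 not carried; the franchisor fails its burden.
The franchisee prevails on this issue.
Per-issue: Issue I → franchisee; Issue II → franchisee; Issue III → franchisee. The franchisee must prevail on every issue; overall, the franchisee prevails.

franchisee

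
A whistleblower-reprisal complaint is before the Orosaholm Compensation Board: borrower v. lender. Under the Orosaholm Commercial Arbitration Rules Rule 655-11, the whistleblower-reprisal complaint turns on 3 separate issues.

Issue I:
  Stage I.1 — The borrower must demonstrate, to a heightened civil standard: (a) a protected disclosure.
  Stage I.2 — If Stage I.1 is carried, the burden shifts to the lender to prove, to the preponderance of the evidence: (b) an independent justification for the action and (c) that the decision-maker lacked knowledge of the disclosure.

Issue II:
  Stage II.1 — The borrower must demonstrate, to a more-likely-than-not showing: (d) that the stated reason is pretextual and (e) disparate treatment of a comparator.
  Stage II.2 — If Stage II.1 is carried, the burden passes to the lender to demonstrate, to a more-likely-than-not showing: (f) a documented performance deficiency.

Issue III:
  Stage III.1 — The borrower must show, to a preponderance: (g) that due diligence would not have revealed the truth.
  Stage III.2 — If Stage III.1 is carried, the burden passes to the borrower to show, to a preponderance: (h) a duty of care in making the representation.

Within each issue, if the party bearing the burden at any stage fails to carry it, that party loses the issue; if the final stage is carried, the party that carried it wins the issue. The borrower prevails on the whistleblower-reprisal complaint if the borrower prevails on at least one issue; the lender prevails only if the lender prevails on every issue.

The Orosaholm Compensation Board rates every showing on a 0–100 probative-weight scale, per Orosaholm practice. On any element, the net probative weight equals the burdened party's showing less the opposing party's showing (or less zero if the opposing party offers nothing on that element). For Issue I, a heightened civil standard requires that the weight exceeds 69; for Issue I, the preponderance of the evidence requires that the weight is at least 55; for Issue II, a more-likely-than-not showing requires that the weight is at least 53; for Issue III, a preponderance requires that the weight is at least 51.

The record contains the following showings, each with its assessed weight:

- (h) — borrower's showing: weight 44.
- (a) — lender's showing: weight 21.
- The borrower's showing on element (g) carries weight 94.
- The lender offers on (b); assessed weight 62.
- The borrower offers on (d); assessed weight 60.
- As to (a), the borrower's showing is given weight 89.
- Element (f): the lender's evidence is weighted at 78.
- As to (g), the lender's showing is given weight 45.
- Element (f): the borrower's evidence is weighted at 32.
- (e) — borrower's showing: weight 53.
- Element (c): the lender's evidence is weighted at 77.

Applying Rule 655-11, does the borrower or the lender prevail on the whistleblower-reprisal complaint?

borrower

— Issue I —
Stage I.1 — burden on borrower; standard: a heightened civil standard (weight exceeds 69).
    (a): 89 − 21 = 68 ≤ 69 [not met]
  Not every element is met, so the borrower fails to carry Stage I.1.
The lender prevails on this issue.
— Issue II —
Stage II.1 — burden on borrower; standard: a more-likely-than-not showing (weight is at least 53).
    (d): 60 ≥ 53 [met]
    (e): 53 ≥ 53 [met]
  The borrower carries Stage II.1; the lender now bears the burden.
Stage II.2 — burden on lender; standard: a more-likely-than-not showing (weight is at least 53).
    (f): 78 − 32 = 46 < 53 [not met]
  The lender does not carry Stage II.2.
So the borrower prevails on this issue.
— Issue III —
Stage III.1 (borrower, a preponderance, weight is at least 51): (g) net 94−45=49 < 51 — fails.
  The borrower does not carry Stage III.1.
So the lender prevails on this issue.
Per-issue: Issue I → lender; Issue II → borrower; Issue III → lender. The borrower must prevail on at least one issue; overall, the borrower prevails.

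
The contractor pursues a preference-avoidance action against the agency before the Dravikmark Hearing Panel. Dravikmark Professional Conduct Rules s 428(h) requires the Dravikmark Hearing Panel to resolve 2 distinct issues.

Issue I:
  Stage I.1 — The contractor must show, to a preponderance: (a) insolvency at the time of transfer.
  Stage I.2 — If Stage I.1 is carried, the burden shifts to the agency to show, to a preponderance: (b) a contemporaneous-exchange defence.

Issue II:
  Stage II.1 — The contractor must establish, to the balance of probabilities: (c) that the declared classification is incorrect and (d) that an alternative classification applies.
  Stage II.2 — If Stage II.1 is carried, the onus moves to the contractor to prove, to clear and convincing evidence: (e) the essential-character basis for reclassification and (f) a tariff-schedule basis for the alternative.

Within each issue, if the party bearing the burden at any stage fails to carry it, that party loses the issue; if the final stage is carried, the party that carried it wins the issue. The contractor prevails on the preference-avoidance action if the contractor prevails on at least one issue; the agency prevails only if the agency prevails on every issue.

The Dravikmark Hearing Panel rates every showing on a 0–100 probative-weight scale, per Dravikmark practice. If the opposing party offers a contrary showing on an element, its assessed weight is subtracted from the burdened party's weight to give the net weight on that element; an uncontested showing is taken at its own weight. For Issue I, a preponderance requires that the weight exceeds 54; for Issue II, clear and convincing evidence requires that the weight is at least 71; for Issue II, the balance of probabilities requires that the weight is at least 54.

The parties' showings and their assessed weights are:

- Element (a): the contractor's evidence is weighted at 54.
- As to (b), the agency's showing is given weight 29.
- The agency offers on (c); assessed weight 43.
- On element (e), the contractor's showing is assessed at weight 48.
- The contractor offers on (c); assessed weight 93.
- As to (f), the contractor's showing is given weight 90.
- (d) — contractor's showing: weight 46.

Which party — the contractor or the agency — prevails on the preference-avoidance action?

agency

— Issue I —
Stage I.1 — burden on contractor; standard: a preponderance (weight exceeds 54).
    (a): 54 ≤ 54 [not met]
  Not every element is met, so the contractor fails to carry Stage I.1.
So the agency prevails on this issue.
— Issue II —
At Stage II.1 the contractor must meet the balance of probabilities (weight is at least 54): on (c) the weight is 93 less the opposing 43 gives net 50, which does not reach 54, so (c) does not meet the standard; on (d) the weight is 46, < 54, so (d) does not meet the standard.
  The contractor does not carry Stage II.1.
The agency prevails on this issue.
Per-issue: Issue I → agency; Issue II → agency. The contractor must prevail on at least one issue; overall, the agency prevails.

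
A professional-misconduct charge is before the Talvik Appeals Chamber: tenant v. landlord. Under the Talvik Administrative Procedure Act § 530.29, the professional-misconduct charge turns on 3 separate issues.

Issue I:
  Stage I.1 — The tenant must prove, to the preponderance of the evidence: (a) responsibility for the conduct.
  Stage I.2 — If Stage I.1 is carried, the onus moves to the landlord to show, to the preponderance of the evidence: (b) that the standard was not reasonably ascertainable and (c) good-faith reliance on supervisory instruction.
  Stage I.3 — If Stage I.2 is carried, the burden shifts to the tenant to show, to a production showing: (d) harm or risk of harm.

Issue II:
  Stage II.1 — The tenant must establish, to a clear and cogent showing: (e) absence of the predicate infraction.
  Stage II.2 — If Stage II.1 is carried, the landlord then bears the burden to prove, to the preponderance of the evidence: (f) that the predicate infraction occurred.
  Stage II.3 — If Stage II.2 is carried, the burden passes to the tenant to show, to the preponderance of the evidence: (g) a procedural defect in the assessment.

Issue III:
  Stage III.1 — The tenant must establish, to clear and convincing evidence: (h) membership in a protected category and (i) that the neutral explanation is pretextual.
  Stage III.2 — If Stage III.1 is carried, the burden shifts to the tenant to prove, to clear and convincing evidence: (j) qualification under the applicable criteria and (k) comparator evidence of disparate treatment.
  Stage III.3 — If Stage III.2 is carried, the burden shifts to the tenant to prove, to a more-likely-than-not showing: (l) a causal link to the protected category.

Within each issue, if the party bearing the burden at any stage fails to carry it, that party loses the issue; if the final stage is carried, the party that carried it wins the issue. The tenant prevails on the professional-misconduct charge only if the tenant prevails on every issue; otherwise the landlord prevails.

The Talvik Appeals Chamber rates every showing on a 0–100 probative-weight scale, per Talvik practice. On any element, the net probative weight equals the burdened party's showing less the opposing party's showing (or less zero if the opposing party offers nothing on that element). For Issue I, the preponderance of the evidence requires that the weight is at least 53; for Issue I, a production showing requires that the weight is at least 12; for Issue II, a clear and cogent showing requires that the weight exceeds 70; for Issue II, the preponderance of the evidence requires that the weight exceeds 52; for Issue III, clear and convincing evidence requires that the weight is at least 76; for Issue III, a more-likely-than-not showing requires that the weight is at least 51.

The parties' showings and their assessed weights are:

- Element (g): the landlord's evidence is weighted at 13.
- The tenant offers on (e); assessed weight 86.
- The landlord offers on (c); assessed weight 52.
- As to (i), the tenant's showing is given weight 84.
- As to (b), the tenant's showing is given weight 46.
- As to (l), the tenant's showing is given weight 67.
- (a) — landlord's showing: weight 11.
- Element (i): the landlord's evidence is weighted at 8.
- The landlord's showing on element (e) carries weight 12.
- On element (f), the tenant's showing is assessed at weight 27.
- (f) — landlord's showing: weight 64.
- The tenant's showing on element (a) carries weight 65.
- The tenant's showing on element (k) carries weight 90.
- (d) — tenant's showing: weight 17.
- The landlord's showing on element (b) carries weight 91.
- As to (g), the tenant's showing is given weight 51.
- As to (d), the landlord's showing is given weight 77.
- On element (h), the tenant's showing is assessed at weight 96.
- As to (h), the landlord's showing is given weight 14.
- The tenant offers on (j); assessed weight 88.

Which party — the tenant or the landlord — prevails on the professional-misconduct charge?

— Issue I —
Stage I.1 (tenant, the preponderance of the evidence, weight is at least 53): (a) net 65−11=54 ≥ 53 — meets.
  Stage I.1 is satisfied; the onus moves to the landlord.
Stage I.2 (landlord, the preponderance of the evidence, weight is at least 53): (b) net 91−46=45 < 53 — fails; (c) 52 < 53 — fails.
  The landlord does not carry Stage I.2.
The tenant prevails on this issue.
— Issue II —
At Stage II.1 the tenant must meet a clear and cogent showing (weight exceeds 70): on (e) the weight is 86 less the opposing 12 gives net 74, which does exceed 70, so (e) meets the standard.
  Stage II.1 is satisfied; the onus moves to the landlord.
At Stage II.2 the landlord must meet the preponderance of the evidence (weight exceeds 52): on (f) the weight is 64 less the opposing 27 gives net 37, which does not exceed 52, so (f) does not meet the standard.
  The landlord does not carry Stage II.2.
The tenant prevails on this issue.
— Issue III —
Stage III.1 — burden on tenant; standard: clear and convincing evidence (weight is at least 76).
    (h): 96 − 14 = 82 ≥ 76 [met]
    (i): 84 − 8 = 76 ≥ 76 [met]
  Stage III.1 is satisfied; the tenant continues to bear the burden.
Stage III.2 — burden on tenant; standard: clear and convincing evidence (weight is at least 76).
    (j): 88 ≥ 76 [met]
    (k): 90 ≥ 76 [met]
  Stage III.2 is satisfied; the tenant continues to bear the burden.
Stage III.3 — burden on tenant; standard: a more-likely-than-not showing (weight is at least 51).
    (l): 67 ≥ 51 [met]
  All elements met at the final stage.
With every stage satisfied, the tenant prevails on this issue.
Per-issue: Issue I → tenant; Issue II → tenant; Issue III → tenant. The tenant must prevail on every issue; overall, the tenant prevails.

tenant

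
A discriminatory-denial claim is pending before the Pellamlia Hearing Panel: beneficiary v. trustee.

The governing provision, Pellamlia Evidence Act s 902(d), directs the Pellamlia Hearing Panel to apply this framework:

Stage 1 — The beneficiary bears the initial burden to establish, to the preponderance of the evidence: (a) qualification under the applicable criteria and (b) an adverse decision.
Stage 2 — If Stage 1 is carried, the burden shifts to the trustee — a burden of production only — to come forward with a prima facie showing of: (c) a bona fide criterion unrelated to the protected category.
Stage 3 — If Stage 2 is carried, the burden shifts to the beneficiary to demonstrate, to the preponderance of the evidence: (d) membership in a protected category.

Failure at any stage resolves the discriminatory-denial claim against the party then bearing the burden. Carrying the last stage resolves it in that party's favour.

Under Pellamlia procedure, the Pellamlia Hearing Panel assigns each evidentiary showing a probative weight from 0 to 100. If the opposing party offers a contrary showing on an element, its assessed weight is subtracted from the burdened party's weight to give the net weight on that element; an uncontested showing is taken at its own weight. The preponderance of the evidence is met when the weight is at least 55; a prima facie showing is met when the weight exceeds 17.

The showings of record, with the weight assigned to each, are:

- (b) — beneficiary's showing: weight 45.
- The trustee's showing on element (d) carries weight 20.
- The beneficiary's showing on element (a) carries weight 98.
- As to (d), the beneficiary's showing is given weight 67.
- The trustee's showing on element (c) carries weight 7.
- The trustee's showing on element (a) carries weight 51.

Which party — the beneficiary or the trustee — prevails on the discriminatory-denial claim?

trustee

Stage 1 — burden on beneficiary; standard: the preponderance of the evidence (weight is at least 55).
    (a): 98 − 51 = 47 < 55 [not met]
    (b): 45 < 55 [not met]
  The beneficiary does not carry Stage 1.
The trustee prevails.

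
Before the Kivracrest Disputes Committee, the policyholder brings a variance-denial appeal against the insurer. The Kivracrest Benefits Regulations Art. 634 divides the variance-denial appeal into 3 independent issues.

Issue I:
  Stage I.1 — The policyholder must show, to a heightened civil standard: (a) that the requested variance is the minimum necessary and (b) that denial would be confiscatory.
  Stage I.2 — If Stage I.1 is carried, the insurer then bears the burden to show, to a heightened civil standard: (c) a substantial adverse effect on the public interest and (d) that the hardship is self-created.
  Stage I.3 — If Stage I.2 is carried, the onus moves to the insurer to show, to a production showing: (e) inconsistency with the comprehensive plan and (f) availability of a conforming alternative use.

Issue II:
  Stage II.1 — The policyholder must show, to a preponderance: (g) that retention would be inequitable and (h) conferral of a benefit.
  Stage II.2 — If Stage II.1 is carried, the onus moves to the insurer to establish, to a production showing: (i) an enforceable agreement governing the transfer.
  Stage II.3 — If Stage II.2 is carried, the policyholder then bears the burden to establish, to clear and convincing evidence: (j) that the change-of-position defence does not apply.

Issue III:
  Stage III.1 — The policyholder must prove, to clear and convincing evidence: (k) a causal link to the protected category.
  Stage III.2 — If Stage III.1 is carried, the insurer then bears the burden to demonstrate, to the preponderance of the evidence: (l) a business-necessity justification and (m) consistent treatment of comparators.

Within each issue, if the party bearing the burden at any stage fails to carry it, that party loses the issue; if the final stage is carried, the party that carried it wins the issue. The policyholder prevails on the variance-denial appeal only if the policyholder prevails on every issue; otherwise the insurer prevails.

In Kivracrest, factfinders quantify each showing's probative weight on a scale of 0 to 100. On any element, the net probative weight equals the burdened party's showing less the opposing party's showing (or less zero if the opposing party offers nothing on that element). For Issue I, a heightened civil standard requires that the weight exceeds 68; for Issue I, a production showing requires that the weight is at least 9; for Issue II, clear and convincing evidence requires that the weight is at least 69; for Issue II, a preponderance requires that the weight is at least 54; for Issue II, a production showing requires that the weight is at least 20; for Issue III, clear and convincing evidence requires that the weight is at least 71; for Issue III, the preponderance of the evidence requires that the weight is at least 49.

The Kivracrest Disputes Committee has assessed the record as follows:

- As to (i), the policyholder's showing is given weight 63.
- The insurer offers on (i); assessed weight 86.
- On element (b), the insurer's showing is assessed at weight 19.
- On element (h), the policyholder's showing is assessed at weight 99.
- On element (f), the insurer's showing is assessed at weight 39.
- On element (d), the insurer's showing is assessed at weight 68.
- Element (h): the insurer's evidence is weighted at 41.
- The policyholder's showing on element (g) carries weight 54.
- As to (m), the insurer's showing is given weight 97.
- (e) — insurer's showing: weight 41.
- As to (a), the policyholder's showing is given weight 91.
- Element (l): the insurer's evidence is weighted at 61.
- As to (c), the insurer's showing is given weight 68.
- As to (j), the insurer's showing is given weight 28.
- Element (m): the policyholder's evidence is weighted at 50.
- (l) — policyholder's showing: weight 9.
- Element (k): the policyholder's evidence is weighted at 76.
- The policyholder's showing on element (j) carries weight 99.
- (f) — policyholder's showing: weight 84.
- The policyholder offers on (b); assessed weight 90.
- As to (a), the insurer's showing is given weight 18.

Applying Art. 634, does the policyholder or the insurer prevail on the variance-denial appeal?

— Issue I —
Stage I.1 (policyholder, a heightened civil standard, weight exceeds 68): (a) net 91−18=73 > 68 — meets; (b) net 90−19=71 > 68 — meets.
  The policyholder carries Stage I.1; the insurer now bears the burden.
Stage I.2 (insurer, a heightened civil standard, weight exceeds 68): (c) 68 ≤ 68 — fails; (d) 68 ≤ 68 — fails.
  The insurer does not carry Stage I.2.
The policyholder prevails on this issue.
— Issue II —
Stage II.1 — burden on policyholder; standard: a preponderance (weight is at least 54).
    (g): 54 ≥ 54 [met]
    (h): 99 − 41 = 58 ≥ 54 [met]
  Stage II.1 is satisfied; the onus moves to the insurer.
Stage II.2 — burden on insurer; standard: a production showing (weight is at least 20).
    (i): 86 − 63 = 23 ≥ 20 [met]
  Stage II.2 carried; the burden shifts to the policyholder.
Stage II.3 — burden on policyholder; standard: clear and convincing evidence (weight is at least 69).
    (j): 99 − 28 = 71 ≥ 69 [met]
  All elements met at the final stage.
Every stage carried; the policyholder prevails on this issue.
— Issue III —
At Stage III.1 the policyholder must meet clear and convincing evidence (weight is at least 71): on (k) the weight is 76, ≥ 71, so (k) meets the standard.
  All elements met. The burden passes to the insurer.
At Stage III.2 the insurer must meet the preponderance of the evidence (weight is at least 49): on (l) the weight is 61 less the opposing 9 gives net 52, which does reach 49, so (l) meets the standard; on (m) the weight is 97 less the opposing 50 gives net 47, which does not reach 49, so (m) does not meet the standard.
  The insurer does not carry Stage III.2.
The analysis ends at Stage III.2; the policyholder prevails on this issue.
Per-issue: Issue I → policyholder; Issue II → policyholder; Issue III → policyholder. The policyholder must prevail on every issue; overall, the policyholder prevails.

policyholder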